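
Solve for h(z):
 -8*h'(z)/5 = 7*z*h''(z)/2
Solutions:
 h(z) = C1 + C2*z^(19/35)


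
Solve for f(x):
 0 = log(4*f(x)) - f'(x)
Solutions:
 -Integral(1/(log(_y) + 2*log(2)), (_y, f(x))) = C1 - x


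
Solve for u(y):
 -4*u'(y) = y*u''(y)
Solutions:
 u(y) = C1 + C2/y^3


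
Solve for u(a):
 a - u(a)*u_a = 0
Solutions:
 u(a) = -sqrt(C1 + a^2)
 u(a) = sqrt(C1 + a^2)


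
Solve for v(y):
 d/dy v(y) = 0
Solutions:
 v(y) = C1


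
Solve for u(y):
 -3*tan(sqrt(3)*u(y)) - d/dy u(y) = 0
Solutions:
 u(y) = sqrt(3)*(pi - asin(C1*exp(-3*sqrt(3)*y)))/3
 u(y) = sqrt(3)*asin(C1*exp(-3*sqrt(3)*y))/3


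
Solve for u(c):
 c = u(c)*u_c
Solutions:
 u(c) = -sqrt(C1 + c^2)
 u(c) = sqrt(C1 + c^2)


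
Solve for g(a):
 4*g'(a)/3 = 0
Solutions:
 g(a) = C1


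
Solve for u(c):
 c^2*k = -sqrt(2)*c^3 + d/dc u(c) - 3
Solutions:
 u(c) = C1 + sqrt(2)*c^4/4 + c^3*k/3 + 3*c


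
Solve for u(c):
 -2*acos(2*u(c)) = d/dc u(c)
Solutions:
 Integral(1/acos(2*_y), (_y, u(c))) = C1 - 2*c


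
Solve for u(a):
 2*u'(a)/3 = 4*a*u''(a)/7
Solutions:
 u(a) = C1 + C2*a^(13/6)


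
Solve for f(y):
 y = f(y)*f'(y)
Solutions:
 f(y) = -sqrt(C1 + y^2)
 f(y) = sqrt(C1 + y^2)


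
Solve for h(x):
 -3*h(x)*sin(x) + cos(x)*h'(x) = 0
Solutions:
 h(x) = C1/cos(x)^3


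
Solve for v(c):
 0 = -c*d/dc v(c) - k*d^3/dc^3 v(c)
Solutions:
 v(c) = C1 + Integral(C2*airyai(c*(-1/k)^(1/3)) + C3*airybi(c*(-1/k)^(1/3)), c)


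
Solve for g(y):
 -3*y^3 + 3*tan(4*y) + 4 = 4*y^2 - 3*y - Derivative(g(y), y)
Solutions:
 g(y) = C1 + 3*y^4/4 + 4*y^3/3 - 3*y^2/2 - 4*y + 3*log(cos(4*y))/4


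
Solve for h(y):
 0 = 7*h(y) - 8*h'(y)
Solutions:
 h(y) = C1*exp(7*y/8)


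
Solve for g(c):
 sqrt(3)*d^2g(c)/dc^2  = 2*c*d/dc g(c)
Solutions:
 g(c) = C1 + C2*erfi(3^(3/4)*c/3)


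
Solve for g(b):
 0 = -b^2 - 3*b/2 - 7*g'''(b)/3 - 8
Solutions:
 g(b) = C1 + C2*b + C3*b^2 - b^5/140 - 3*b^4/112 - 4*b^3/7


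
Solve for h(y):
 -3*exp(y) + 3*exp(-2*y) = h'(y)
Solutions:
 h(y) = C1 - 3*exp(y) - 3*exp(-2*y)/2


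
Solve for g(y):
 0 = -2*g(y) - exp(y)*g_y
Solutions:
 g(y) = C1*exp(2*exp(-y))


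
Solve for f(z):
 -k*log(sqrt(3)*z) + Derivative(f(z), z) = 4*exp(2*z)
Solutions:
 f(z) = C1 + k*z*log(z) + k*z*(-1 + log(3)/2) + 2*exp(2*z)


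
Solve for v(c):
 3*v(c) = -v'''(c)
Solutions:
 v(c) = C3*exp(-3^(1/3)*c) + (C1*sin(3^(5/6)*c/2) + C2*cos(3^(5/6)*c/2))*exp(3^(1/3)*c/2)


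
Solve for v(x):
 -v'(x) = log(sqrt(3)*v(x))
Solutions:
 2*Integral(1/(2*log(_y) + log(3)), (_y, v(x))) = C1 - x


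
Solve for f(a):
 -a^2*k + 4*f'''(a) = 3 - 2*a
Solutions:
 f(a) = C1 + C2*a + C3*a^2 + a^5*k/240 - a^4/48 + a^3/8


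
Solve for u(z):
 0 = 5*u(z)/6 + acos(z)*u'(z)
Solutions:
 u(z) = C1*exp(-5*Integral(1/acos(z), z)/6)


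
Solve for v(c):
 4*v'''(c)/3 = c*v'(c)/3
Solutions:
 v(c) = C1 + Integral(C2*airyai(2^(1/3)*c/2) + C3*airybi(2^(1/3)*c/2), c)


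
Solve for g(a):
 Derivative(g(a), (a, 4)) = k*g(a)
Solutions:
 g(a) = C1*exp(-a*k^(1/4)) + C2*exp(a*k^(1/4)) + C3*exp(-I*a*k^(1/4)) + C4*exp(I*a*k^(1/4))


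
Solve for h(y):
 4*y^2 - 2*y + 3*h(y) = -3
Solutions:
 h(y) = -4*y^2/3 + 2*y/3 - 1


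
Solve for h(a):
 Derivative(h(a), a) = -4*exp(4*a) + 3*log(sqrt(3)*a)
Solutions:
 h(a) = C1 + 3*a*log(a) + a*(-3 + 3*log(3)/2) - exp(4*a)


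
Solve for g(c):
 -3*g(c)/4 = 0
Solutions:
 g(c) = 0


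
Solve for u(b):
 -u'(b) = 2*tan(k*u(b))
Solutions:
 u(b) = Piecewise((-asin(exp(C1*k - 2*b*k))/k + pi/k, Ne(k, 0)), (nan, True))
 u(b) = Piecewise((asin(exp(C1*k - 2*b*k))/k, Ne(k, 0)), (nan, True))


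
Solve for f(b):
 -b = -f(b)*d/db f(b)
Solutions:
 f(b) = -sqrt(C1 + b^2)
 f(b) = sqrt(C1 + b^2)


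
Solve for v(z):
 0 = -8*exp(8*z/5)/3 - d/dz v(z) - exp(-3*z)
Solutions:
 v(z) = C1 - 5*exp(8*z/5)/3 + exp(-3*z)/3


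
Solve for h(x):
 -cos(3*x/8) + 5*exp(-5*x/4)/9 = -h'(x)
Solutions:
 h(x) = C1 + 8*sin(3*x/8)/3 + 4*exp(-5*x/4)/9


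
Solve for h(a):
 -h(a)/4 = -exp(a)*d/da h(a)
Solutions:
 h(a) = C1*exp(-exp(-a)/4)


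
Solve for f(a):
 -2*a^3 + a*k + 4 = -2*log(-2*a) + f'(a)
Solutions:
 f(a) = C1 - a^4/2 + a^2*k/2 + 2*a*log(-a) + 2*a*(log(2) + 1)


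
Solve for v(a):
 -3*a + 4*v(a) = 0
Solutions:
 v(a) = 3*a/4


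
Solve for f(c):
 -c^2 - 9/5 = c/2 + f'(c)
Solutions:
 f(c) = C1 - c^3/3 - c^2/4 - 9*c/5


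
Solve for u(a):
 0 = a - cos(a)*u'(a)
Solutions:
 u(a) = C1 + Integral(a/cos(a), a)


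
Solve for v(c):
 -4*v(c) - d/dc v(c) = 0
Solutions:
 v(c) = C1*exp(-4*c)


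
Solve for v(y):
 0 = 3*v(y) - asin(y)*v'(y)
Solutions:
 v(y) = C1*exp(3*Integral(1/asin(y), y))


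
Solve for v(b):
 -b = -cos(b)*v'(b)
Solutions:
 v(b) = C1 + Integral(b/cos(b), b)


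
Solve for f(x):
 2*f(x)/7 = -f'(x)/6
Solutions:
 f(x) = C1*exp(-12*x/7)


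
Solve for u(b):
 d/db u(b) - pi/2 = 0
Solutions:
 u(b) = C1 + pi*b/2


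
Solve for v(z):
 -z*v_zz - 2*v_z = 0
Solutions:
 v(z) = C1 + C2/z


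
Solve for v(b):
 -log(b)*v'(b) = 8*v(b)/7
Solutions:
 v(b) = C1*exp(-8*li(b)/7)


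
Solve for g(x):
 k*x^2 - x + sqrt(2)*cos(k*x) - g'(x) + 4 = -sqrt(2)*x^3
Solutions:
 g(x) = C1 + k*x^3/3 + sqrt(2)*x^4/4 - x^2/2 + 4*x + sqrt(2)*sin(k*x)/k


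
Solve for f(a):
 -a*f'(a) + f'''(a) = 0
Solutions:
 f(a) = C1 + Integral(C2*airyai(a) + C3*airybi(a), a)


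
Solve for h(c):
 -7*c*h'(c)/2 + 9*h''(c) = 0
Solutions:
 h(c) = C1 + C2*erfi(sqrt(7)*c/6)


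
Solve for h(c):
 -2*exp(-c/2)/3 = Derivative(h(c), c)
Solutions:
 h(c) = C1 + 4*exp(-c/2)/3


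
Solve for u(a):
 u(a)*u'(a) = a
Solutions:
 u(a) = -sqrt(C1 + a^2)
 u(a) = sqrt(C1 + a^2)


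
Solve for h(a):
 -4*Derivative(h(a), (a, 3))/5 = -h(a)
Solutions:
 h(a) = C3*exp(10^(1/3)*a/2) + (C1*sin(10^(1/3)*sqrt(3)*a/4) + C2*cos(10^(1/3)*sqrt(3)*a/4))*exp(-10^(1/3)*a/4)


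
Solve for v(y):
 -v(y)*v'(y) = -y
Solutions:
 v(y) = -sqrt(C1 + y^2)
 v(y) = sqrt(C1 + y^2)


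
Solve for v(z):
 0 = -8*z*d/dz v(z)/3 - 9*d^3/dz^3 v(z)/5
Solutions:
 v(z) = C1 + Integral(C2*airyai(-2*5^(1/3)*z/3) + C3*airybi(-2*5^(1/3)*z/3), z)


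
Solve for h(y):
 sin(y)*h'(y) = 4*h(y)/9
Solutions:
 h(y) = C1*(cos(y) - 1)^(2/9)/(cos(y) + 1)^(2/9)


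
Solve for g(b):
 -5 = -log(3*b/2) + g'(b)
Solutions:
 g(b) = C1 + b*log(b) - 6*b + b*log(3/2)


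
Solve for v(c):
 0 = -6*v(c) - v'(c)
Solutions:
 v(c) = C1*exp(-6*c)


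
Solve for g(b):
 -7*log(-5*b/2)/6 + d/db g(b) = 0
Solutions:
 g(b) = C1 + 7*b*log(-b)/6 + 7*b*(-1 - log(2) + log(5))/6


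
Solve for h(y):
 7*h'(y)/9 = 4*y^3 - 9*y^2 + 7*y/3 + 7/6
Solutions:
 h(y) = C1 + 9*y^4/7 - 27*y^3/7 + 3*y^2/2 + 3*y/2


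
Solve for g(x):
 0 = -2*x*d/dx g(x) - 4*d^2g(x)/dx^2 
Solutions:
 g(x) = C1 + C2*erf(x/2)


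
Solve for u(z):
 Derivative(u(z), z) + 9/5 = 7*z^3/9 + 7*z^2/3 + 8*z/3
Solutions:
 u(z) = C1 + 7*z^4/36 + 7*z^3/9 + 4*z^2/3 - 9*z/5


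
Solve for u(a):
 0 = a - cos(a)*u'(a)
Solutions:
 u(a) = C1 + Integral(a/cos(a), a)


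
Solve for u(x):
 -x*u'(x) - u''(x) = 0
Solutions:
 u(x) = C1 + C2*erf(sqrt(2)*x/2)


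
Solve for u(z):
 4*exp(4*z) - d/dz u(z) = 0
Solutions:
 u(z) = C1 + exp(4*z)


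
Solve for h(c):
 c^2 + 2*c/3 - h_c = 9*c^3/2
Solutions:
 h(c) = C1 - 9*c^4/8 + c^3/3 + c^2/3


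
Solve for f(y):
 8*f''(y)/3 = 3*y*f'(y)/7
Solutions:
 f(y) = C1 + C2*erfi(3*sqrt(7)*y/28)


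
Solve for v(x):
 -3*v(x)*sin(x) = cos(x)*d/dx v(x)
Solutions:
 v(x) = C1*cos(x)^3


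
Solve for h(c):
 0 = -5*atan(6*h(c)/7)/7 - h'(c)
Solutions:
 Integral(1/atan(6*_y/7), (_y, h(c))) = C1 - 5*c/7


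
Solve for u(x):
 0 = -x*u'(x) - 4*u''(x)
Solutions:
 u(x) = C1 + C2*erf(sqrt(2)*x/4)


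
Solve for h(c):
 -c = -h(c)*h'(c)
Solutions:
 h(c) = -sqrt(C1 + c^2)
 h(c) = sqrt(C1 + c^2)


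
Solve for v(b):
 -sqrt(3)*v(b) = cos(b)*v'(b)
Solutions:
 v(b) = C1*(sin(b) - 1)^(sqrt(3)/2)/(sin(b) + 1)^(sqrt(3)/2)


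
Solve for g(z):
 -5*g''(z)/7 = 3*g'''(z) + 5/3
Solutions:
 g(z) = C1 + C2*z + C3*exp(-5*z/21) - 7*z^2/6


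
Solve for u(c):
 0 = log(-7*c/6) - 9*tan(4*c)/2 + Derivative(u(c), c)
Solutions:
 u(c) = C1 - c*log(-c) - c*log(7) + c + c*log(6) - 9*log(cos(4*c))/8


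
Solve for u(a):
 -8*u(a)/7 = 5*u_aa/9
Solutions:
 u(a) = C1*sin(6*sqrt(70)*a/35) + C2*cos(6*sqrt(70)*a/35)


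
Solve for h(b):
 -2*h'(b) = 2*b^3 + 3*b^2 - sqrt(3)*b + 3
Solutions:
 h(b) = C1 - b^4/4 - b^3/2 + sqrt(3)*b^2/4 - 3*b/2


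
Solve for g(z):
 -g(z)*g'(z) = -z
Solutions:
 g(z) = -sqrt(C1 + z^2)
 g(z) = sqrt(C1 + z^2)


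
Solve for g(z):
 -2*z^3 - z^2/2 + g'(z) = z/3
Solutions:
 g(z) = C1 + z^4/2 + z^3/6 + z^2/6


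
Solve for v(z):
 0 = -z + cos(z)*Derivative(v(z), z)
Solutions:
 v(z) = C1 + Integral(z/cos(z), z)


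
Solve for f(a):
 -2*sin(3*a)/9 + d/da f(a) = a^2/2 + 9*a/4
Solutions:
 f(a) = C1 + a^3/6 + 9*a^2/8 - 2*cos(3*a)/27


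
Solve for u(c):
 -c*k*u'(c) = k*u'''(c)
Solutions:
 u(c) = C1 + Integral(C2*airyai(-c) + C3*airybi(-c), c)


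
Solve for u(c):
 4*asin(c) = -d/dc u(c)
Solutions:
 u(c) = C1 - 4*c*asin(c) - 4*sqrt(1 - c^2)


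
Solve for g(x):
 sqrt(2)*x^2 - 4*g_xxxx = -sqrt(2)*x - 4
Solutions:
 g(x) = C1 + C2*x + C3*x^2 + C4*x^3 + sqrt(2)*x^6/1440 + sqrt(2)*x^5/480 + x^4/24


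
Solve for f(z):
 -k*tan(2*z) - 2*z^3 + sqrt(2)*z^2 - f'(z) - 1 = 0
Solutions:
 f(z) = C1 + k*log(cos(2*z))/2 - z^4/2 + sqrt(2)*z^3/3 - z


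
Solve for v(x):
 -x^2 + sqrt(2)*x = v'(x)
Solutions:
 v(x) = C1 - x^3/3 + sqrt(2)*x^2/2


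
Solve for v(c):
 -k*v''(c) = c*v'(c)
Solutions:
 v(c) = C1 + C2*sqrt(k)*erf(sqrt(2)*c*sqrt(1/k)/2)


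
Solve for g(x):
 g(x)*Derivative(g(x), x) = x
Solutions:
 g(x) = -sqrt(C1 + x^2)
 g(x) = sqrt(C1 + x^2)


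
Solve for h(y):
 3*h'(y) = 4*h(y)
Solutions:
 h(y) = C1*exp(4*y/3)


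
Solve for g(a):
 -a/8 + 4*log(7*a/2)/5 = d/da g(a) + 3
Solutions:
 g(a) = C1 - a^2/16 + 4*a*log(a)/5 - 19*a/5 - 4*a*log(2)/5 + 4*a*log(7)/5


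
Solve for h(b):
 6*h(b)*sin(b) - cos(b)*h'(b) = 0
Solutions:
 h(b) = C1/cos(b)^6


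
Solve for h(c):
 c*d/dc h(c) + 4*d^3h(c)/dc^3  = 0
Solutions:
 h(c) = C1 + Integral(C2*airyai(-2^(1/3)*c/2) + C3*airybi(-2^(1/3)*c/2), c)


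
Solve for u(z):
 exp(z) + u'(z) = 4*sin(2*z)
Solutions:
 u(z) = C1 - exp(z) - 2*cos(2*z)


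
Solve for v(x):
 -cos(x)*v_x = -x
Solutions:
 v(x) = C1 + Integral(x/cos(x), x)


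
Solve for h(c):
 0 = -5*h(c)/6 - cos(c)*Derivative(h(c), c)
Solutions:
 h(c) = C1*(sin(c) - 1)^(5/12)/(sin(c) + 1)^(5/12)


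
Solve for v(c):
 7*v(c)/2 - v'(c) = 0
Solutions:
 v(c) = C1*exp(7*c/2)


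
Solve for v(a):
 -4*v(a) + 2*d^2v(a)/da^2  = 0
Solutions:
 v(a) = C1*exp(-sqrt(2)*a) + C2*exp(sqrt(2)*a)


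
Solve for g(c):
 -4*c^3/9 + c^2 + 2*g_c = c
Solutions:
 g(c) = C1 + c^4/18 - c^3/6 + c^2/4


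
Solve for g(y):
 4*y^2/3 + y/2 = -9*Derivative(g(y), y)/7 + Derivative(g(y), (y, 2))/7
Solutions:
 g(y) = C1 + C2*exp(9*y) - 28*y^3/81 - 301*y^2/972 - 301*y/4374


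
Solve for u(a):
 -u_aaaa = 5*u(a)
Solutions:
 u(a) = (C1*sin(sqrt(2)*5^(1/4)*a/2) + C2*cos(sqrt(2)*5^(1/4)*a/2))*exp(-sqrt(2)*5^(1/4)*a/2) + (C3*sin(sqrt(2)*5^(1/4)*a/2) + C4*cos(sqrt(2)*5^(1/4)*a/2))*exp(sqrt(2)*5^(1/4)*a/2)


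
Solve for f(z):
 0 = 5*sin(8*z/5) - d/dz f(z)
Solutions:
 f(z) = C1 - 25*cos(8*z/5)/8


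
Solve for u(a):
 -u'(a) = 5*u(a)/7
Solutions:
 u(a) = C1*exp(-5*a/7)


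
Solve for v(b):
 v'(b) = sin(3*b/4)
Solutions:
 v(b) = C1 - 4*cos(3*b/4)/3


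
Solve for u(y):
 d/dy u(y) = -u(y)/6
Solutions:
 u(y) = C1*exp(-y/6)


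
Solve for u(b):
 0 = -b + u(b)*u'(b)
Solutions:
 u(b) = -sqrt(C1 + b^2)
 u(b) = sqrt(C1 + b^2)


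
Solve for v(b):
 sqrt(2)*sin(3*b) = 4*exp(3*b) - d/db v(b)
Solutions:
 v(b) = C1 + 4*exp(3*b)/3 + sqrt(2)*cos(3*b)/3


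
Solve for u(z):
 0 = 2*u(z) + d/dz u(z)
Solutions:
 u(z) = C1*exp(-2*z)


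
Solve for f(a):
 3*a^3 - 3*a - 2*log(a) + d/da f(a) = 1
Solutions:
 f(a) = C1 - 3*a^4/4 + 3*a^2/2 + 2*a*log(a) - a


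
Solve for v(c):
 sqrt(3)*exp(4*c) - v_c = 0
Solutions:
 v(c) = C1 + sqrt(3)*exp(4*c)/4


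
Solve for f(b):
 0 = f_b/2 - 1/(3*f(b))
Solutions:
 f(b) = -sqrt(C1 + 12*b)/3
 f(b) = sqrt(C1 + 12*b)/3


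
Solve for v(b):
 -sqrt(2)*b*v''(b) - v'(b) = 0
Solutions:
 v(b) = C1 + C2*b^(1 - sqrt(2)/2)


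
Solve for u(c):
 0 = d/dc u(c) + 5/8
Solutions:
 u(c) = C1 - 5*c/8


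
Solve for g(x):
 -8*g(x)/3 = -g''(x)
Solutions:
 g(x) = C1*exp(-2*sqrt(6)*x/3) + C2*exp(2*sqrt(6)*x/3)


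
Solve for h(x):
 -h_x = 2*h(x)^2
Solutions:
 h(x) = 1/(C1 + 2*x)


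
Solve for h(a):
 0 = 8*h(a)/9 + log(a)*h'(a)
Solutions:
 h(a) = C1*exp(-8*li(a)/9)


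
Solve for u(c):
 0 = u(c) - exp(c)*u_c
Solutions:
 u(c) = C1*exp(-exp(-c))


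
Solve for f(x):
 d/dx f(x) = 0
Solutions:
 f(x) = C1


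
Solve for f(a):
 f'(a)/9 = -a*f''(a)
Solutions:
 f(a) = C1 + C2*a^(8/9)


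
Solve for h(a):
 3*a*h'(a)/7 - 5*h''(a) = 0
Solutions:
 h(a) = C1 + C2*erfi(sqrt(210)*a/70)


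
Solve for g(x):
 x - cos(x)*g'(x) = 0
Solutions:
 g(x) = C1 + Integral(x/cos(x), x)


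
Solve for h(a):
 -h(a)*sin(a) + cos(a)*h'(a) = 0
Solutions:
 h(a) = C1/cos(a)


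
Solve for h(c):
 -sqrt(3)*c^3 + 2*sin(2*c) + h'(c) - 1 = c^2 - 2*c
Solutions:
 h(c) = C1 + sqrt(3)*c^4/4 + c^3/3 - c^2 + c + cos(2*c)


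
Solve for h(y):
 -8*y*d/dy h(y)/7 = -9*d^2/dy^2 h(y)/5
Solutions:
 h(y) = C1 + C2*erfi(2*sqrt(35)*y/21)


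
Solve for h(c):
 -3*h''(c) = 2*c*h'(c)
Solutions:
 h(c) = C1 + C2*erf(sqrt(3)*c/3)


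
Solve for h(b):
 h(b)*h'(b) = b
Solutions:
 h(b) = -sqrt(C1 + b^2)
 h(b) = sqrt(C1 + b^2)


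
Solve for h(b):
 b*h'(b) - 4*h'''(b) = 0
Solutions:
 h(b) = C1 + Integral(C2*airyai(2^(1/3)*b/2) + C3*airybi(2^(1/3)*b/2), b)


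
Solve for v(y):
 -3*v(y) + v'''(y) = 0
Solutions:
 v(y) = C3*exp(3^(1/3)*y) + (C1*sin(3^(5/6)*y/2) + C2*cos(3^(5/6)*y/2))*exp(-3^(1/3)*y/2)


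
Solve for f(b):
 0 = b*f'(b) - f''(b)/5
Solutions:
 f(b) = C1 + C2*erfi(sqrt(10)*b/2)


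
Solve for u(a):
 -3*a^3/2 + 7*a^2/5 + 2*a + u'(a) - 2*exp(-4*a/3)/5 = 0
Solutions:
 u(a) = C1 + 3*a^4/8 - 7*a^3/15 - a^2 - 3*exp(-4*a/3)/10


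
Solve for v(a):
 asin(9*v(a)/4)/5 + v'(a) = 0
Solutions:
 Integral(1/asin(9*_y/4), (_y, v(a))) = C1 - a/5


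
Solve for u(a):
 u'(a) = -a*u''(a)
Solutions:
 u(a) = C1 + C2*log(a)


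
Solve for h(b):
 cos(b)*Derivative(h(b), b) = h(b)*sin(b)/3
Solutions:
 h(b) = C1/cos(b)^(1/3)


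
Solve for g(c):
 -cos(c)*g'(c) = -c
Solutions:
 g(c) = C1 + Integral(c/cos(c), c)


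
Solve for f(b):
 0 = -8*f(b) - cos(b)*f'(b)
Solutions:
 f(b) = C1*(sin(b)^4 - 4*sin(b)^3 + 6*sin(b)^2 - 4*sin(b) + 1)/(sin(b)^4 + 4*sin(b)^3 + 6*sin(b)^2 + 4*sin(b) + 1)


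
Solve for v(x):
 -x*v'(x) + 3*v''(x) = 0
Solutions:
 v(x) = C1 + C2*erfi(sqrt(6)*x/6)


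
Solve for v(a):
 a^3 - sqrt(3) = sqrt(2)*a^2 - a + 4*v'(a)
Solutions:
 v(a) = C1 + a^4/16 - sqrt(2)*a^3/12 + a^2/8 - sqrt(3)*a/4


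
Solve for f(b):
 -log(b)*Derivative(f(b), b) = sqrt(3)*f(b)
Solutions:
 f(b) = C1*exp(-sqrt(3)*li(b))


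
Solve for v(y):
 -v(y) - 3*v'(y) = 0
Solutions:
 v(y) = C1*exp(-y/3)


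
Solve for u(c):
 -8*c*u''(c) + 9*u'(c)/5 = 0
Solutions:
 u(c) = C1 + C2*c^(49/40)


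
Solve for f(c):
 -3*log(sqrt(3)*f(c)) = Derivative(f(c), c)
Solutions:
 2*Integral(1/(2*log(_y) + log(3)), (_y, f(c)))/3 = C1 - c


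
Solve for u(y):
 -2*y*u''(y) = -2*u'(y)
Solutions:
 u(y) = C1 + C2*y^2


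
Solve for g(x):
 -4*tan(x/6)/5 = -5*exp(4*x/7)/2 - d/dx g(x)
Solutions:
 g(x) = C1 - 35*exp(4*x/7)/8 - 24*log(cos(x/6))/5


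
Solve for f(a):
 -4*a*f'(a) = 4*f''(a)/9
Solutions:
 f(a) = C1 + C2*erf(3*sqrt(2)*a/2)


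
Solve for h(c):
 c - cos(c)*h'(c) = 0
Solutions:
 h(c) = C1 + Integral(c/cos(c), c)


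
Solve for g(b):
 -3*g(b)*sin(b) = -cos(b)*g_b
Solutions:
 g(b) = C1/cos(b)^3


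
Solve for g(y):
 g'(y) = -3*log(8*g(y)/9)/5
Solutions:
 5*Integral(1/(log(_y) - 2*log(3) + 3*log(2)), (_y, g(y)))/3 = C1 - y


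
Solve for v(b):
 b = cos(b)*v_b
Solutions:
 v(b) = C1 + Integral(b/cos(b), b)


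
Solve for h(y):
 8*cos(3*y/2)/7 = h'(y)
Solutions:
 h(y) = C1 + 16*sin(3*y/2)/21


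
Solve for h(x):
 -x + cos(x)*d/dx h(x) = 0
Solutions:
 h(x) = C1 + Integral(x/cos(x), x)


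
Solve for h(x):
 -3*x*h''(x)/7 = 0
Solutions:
 h(x) = C1 + C2*x


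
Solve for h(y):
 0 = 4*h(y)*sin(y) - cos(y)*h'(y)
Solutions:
 h(y) = C1/cos(y)^4


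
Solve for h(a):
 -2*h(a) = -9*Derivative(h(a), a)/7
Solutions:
 h(a) = C1*exp(14*a/9)


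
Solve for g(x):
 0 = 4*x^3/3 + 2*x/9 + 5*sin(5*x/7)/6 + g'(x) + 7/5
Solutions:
 g(x) = C1 - x^4/3 - x^2/9 - 7*x/5 + 7*cos(5*x/7)/6


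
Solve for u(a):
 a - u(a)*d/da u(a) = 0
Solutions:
 u(a) = -sqrt(C1 + a^2)
 u(a) = sqrt(C1 + a^2)


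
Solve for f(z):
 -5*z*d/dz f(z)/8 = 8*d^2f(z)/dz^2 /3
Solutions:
 f(z) = C1 + C2*erf(sqrt(30)*z/16)


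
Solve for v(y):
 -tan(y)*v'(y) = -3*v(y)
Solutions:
 v(y) = C1*sin(y)^3


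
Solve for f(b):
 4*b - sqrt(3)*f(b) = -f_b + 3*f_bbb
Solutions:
 f(b) = C1*exp(2^(1/3)*3^(1/6)*b*(6/(sqrt(717) + 27)^(1/3) + 2^(1/3)*3^(2/3)*(sqrt(717) + 27)^(1/3))/36)*sin(b*(-12^(1/3)*(sqrt(717) + 27)^(1/3) + 2*18^(1/3)/(sqrt(717) + 27)^(1/3))/12) + C2*exp(2^(1/3)*3^(1/6)*b*(6/(sqrt(717) + 27)^(1/3) + 2^(1/3)*3^(2/3)*(sqrt(717) + 27)^(1/3))/36)*cos(b*(-12^(1/3)*(sqrt(717) + 27)^(1/3) + 2*18^(1/3)/(sqrt(717) + 27)^(1/3))/12) + C3*exp(-2^(1/3)*3^(1/6)*b*(6/(sqrt(717) + 27)^(1/3) + 2^(1/3)*3^(2/3)*(sqrt(717) + 27)^(1/3))/18) + 4*sqrt(3)*b/3 + 4/3


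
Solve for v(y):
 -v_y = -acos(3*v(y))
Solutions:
 Integral(1/acos(3*_y), (_y, v(y))) = C1 + y


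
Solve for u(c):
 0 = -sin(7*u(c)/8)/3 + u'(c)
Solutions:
 -c/3 + 4*log(cos(7*u(c)/8) - 1)/7 - 4*log(cos(7*u(c)/8) + 1)/7 = C1


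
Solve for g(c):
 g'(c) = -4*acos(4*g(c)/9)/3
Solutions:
 Integral(1/acos(4*_y/9), (_y, g(c))) = C1 - 4*c/3


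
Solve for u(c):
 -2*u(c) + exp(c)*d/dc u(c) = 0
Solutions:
 u(c) = C1*exp(-2*exp(-c))


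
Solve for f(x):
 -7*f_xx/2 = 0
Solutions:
 f(x) = C1 + C2*x


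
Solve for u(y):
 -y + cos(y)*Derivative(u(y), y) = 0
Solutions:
 u(y) = C1 + Integral(y/cos(y), y)


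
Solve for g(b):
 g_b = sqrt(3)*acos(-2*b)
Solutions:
 g(b) = C1 + sqrt(3)*(b*acos(-2*b) + sqrt(1 - 4*b^2)/2)


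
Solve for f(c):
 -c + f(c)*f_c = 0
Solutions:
 f(c) = -sqrt(C1 + c^2)
 f(c) = sqrt(C1 + c^2)


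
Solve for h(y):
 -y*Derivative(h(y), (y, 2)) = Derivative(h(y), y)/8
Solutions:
 h(y) = C1 + C2*y^(7/8)


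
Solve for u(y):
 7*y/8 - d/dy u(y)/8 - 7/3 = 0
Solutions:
 u(y) = C1 + 7*y^2/2 - 56*y/3


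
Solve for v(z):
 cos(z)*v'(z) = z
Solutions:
 v(z) = C1 + Integral(z/cos(z), z)


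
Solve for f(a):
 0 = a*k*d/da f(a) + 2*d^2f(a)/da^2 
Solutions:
 f(a) = Piecewise((-sqrt(pi)*C1*erf(a*sqrt(k)/2)/sqrt(k) - C2, (k > 0) | (k < 0)), (-C1*a - C2, True))


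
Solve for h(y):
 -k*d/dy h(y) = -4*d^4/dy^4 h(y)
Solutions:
 h(y) = C1 + C2*exp(2^(1/3)*k^(1/3)*y/2) + C3*exp(2^(1/3)*k^(1/3)*y*(-1 + sqrt(3)*I)/4) + C4*exp(-2^(1/3)*k^(1/3)*y*(1 + sqrt(3)*I)/4)


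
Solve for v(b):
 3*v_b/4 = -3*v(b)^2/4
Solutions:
 v(b) = 1/(C1 + b)


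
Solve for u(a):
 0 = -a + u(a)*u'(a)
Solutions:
 u(a) = -sqrt(C1 + a^2)
 u(a) = sqrt(C1 + a^2)


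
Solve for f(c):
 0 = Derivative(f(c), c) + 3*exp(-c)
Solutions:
 f(c) = C1 + 3*exp(-c)


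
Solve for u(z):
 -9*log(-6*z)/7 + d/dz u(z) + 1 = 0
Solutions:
 u(z) = C1 + 9*z*log(-z)/7 + z*(-16 + 9*log(6))/7


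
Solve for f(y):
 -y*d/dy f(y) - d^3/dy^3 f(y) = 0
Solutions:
 f(y) = C1 + Integral(C2*airyai(-y) + C3*airybi(-y), y)


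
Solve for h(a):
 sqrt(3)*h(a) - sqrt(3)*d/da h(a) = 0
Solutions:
 h(a) = C1*exp(a)


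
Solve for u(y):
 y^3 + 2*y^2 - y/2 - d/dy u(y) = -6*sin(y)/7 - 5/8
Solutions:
 u(y) = C1 + y^4/4 + 2*y^3/3 - y^2/4 + 5*y/8 - 6*cos(y)/7


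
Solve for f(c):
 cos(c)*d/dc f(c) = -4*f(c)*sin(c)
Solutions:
 f(c) = C1*cos(c)^4


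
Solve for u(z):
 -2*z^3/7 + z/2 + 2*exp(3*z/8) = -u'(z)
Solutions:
 u(z) = C1 + z^4/14 - z^2/4 - 16*exp(3*z/8)/3


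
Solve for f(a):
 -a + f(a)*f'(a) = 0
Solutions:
 f(a) = -sqrt(C1 + a^2)
 f(a) = sqrt(C1 + a^2)


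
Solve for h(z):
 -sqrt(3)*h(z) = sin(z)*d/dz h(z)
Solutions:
 h(z) = C1*(cos(z) + 1)^(sqrt(3)/2)/(cos(z) - 1)^(sqrt(3)/2)


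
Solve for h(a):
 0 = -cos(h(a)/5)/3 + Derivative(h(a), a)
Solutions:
 -a/3 - 5*log(sin(h(a)/5) - 1)/2 + 5*log(sin(h(a)/5) + 1)/2 = C1


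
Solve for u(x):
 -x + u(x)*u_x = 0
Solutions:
 u(x) = -sqrt(C1 + x^2)
 u(x) = sqrt(C1 + x^2)


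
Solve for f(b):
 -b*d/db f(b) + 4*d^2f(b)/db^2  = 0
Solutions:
 f(b) = C1 + C2*erfi(sqrt(2)*b/4)


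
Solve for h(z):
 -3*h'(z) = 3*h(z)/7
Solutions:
 h(z) = C1*exp(-z/7)


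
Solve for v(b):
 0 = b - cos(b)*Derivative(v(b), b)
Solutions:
 v(b) = C1 + Integral(b/cos(b), b)


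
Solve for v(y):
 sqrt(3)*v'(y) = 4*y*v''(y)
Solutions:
 v(y) = C1 + C2*y^(sqrt(3)/4 + 1)


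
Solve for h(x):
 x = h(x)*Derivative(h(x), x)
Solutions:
 h(x) = -sqrt(C1 + x^2)
 h(x) = sqrt(C1 + x^2)


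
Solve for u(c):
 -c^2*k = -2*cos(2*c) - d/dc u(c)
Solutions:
 u(c) = C1 + c^3*k/3 - sin(2*c)


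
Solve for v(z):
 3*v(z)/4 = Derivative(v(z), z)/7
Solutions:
 v(z) = C1*exp(21*z/4)


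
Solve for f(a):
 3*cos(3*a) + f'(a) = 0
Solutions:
 f(a) = C1 - sin(3*a)


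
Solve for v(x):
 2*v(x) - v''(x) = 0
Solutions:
 v(x) = C1*exp(-sqrt(2)*x) + C2*exp(sqrt(2)*x)


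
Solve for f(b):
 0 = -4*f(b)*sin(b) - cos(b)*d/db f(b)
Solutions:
 f(b) = C1*cos(b)^4


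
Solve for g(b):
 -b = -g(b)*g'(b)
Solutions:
 g(b) = -sqrt(C1 + b^2)
 g(b) = sqrt(C1 + b^2)


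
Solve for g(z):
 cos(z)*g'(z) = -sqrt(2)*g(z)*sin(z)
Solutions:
 g(z) = C1*cos(z)^(sqrt(2))


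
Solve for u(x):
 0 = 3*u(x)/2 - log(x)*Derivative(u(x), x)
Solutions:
 u(x) = C1*exp(3*li(x)/2)


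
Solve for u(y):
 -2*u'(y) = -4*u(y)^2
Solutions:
 u(y) = -1/(C1 + 2*y)


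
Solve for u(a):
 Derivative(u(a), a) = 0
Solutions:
 u(a) = C1


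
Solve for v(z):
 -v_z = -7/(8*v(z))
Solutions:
 v(z) = -sqrt(C1 + 7*z)/2
 v(z) = sqrt(C1 + 7*z)/2


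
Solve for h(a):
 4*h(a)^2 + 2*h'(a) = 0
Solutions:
 h(a) = 1/(C1 + 2*a)


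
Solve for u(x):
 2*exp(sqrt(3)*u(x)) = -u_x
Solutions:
 u(x) = sqrt(3)*(2*log(1/(C1 + 2*x)) - log(3))/6


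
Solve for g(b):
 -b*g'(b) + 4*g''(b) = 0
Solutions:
 g(b) = C1 + C2*erfi(sqrt(2)*b/4)


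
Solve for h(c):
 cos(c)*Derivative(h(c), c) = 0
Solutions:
 h(c) = C1


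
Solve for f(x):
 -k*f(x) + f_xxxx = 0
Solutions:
 f(x) = C1*exp(-k^(1/4)*x) + C2*exp(k^(1/4)*x) + C3*exp(-I*k^(1/4)*x) + C4*exp(I*k^(1/4)*x)


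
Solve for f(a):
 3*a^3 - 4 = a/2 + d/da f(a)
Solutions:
 f(a) = C1 + 3*a^4/4 - a^2/4 - 4*a


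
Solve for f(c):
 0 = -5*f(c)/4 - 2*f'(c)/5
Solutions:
 f(c) = C1*exp(-25*c/8)


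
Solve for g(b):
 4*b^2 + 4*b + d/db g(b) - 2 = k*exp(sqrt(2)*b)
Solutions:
 g(b) = C1 - 4*b^3/3 - 2*b^2 + 2*b + sqrt(2)*k*exp(sqrt(2)*b)/2


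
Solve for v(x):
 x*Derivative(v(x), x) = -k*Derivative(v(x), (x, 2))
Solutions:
 v(x) = C1 + C2*sqrt(k)*erf(sqrt(2)*x*sqrt(1/k)/2)


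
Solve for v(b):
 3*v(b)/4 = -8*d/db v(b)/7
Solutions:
 v(b) = C1*exp(-21*b/32)


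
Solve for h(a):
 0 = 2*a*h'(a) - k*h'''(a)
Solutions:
 h(a) = C1 + Integral(C2*airyai(2^(1/3)*a*(1/k)^(1/3)) + C3*airybi(2^(1/3)*a*(1/k)^(1/3)), a)


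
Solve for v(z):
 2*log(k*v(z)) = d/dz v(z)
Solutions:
 li(k*v(z))/k = C1 + 2*z


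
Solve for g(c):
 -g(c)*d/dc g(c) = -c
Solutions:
 g(c) = -sqrt(C1 + c^2)
 g(c) = sqrt(C1 + c^2)


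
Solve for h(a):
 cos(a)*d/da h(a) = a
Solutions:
 h(a) = C1 + Integral(a/cos(a), a)


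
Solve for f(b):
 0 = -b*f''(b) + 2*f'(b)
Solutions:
 f(b) = C1 + C2*b^3


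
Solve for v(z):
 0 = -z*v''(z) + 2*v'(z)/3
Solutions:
 v(z) = C1 + C2*z^(5/3)


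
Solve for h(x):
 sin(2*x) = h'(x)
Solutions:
 h(x) = C1 - cos(2*x)/2


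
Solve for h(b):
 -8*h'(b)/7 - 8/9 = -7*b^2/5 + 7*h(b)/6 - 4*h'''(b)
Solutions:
 h(b) = C1*exp(-b*(16*882^(1/3)/(61*sqrt(273) + 1029)^(1/3) + 84^(1/3)*(61*sqrt(273) + 1029)^(1/3))/168)*sin(3^(1/6)*b*(-28^(1/3)*3^(2/3)*(61*sqrt(273) + 1029)^(1/3) + 48*98^(1/3)/(61*sqrt(273) + 1029)^(1/3))/168) + C2*exp(-b*(16*882^(1/3)/(61*sqrt(273) + 1029)^(1/3) + 84^(1/3)*(61*sqrt(273) + 1029)^(1/3))/168)*cos(3^(1/6)*b*(-28^(1/3)*3^(2/3)*(61*sqrt(273) + 1029)^(1/3) + 48*98^(1/3)/(61*sqrt(273) + 1029)^(1/3))/168) + C3*exp(b*(16*882^(1/3)/(61*sqrt(273) + 1029)^(1/3) + 84^(1/3)*(61*sqrt(273) + 1029)^(1/3))/84) + 6*b^2/5 - 576*b/245 + 55504/36015


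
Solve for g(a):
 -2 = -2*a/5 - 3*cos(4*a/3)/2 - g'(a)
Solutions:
 g(a) = C1 - a^2/5 + 2*a - 9*sin(4*a/3)/8


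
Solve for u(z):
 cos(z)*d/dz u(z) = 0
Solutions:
 u(z) = C1


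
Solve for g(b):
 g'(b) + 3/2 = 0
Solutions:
 g(b) = C1 - 3*b/2


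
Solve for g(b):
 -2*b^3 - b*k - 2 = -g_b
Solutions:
 g(b) = C1 + b^4/2 + b^2*k/2 + 2*b


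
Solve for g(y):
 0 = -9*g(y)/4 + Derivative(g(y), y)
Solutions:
 g(y) = C1*exp(9*y/4)


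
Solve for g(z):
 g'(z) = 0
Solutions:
 g(z) = C1


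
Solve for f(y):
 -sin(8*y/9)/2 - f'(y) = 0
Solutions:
 f(y) = C1 + 9*cos(8*y/9)/16


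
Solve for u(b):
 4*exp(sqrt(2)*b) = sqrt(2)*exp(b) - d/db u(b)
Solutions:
 u(b) = C1 + sqrt(2)*exp(b) - 2*sqrt(2)*exp(sqrt(2)*b)


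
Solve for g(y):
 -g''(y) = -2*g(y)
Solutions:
 g(y) = C1*exp(-sqrt(2)*y) + C2*exp(sqrt(2)*y)


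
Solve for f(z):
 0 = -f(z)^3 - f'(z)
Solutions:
 f(z) = -sqrt(2)*sqrt(-1/(C1 - z))/2
 f(z) = sqrt(2)*sqrt(-1/(C1 - z))/2


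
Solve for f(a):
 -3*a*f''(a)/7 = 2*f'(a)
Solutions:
 f(a) = C1 + C2/a^(11/3)


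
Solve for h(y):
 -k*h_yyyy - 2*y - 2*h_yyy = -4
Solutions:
 h(y) = C1 + C2*y + C3*y^2 + C4*exp(-2*y/k) - y^4/24 + y^3*(k + 4)/12


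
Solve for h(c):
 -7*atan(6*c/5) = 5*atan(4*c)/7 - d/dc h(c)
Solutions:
 h(c) = C1 + 7*c*atan(6*c/5) + 5*c*atan(4*c)/7 - 5*log(16*c^2 + 1)/56 - 35*log(36*c^2 + 25)/12


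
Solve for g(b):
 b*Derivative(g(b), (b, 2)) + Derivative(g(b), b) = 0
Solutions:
 g(b) = C1 + C2*log(b)


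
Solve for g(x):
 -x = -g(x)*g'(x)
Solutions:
 g(x) = -sqrt(C1 + x^2)
 g(x) = sqrt(C1 + x^2)


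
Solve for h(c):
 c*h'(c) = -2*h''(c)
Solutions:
 h(c) = C1 + C2*erf(c/2)


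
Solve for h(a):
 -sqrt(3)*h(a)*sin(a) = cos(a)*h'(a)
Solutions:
 h(a) = C1*cos(a)^(sqrt(3))


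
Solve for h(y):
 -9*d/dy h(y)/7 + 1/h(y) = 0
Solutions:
 h(y) = -sqrt(C1 + 14*y)/3
 h(y) = sqrt(C1 + 14*y)/3


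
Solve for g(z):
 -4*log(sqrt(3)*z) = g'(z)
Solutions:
 g(z) = C1 - 4*z*log(z) - z*log(9) + 4*z


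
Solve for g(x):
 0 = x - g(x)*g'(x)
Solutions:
 g(x) = -sqrt(C1 + x^2)
 g(x) = sqrt(C1 + x^2)


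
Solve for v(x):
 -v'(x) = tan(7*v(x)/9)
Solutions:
 v(x) = -9*asin(C1*exp(-7*x/9))/7 + 9*pi/7
 v(x) = 9*asin(C1*exp(-7*x/9))/7


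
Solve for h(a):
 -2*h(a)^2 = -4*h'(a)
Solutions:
 h(a) = -2/(C1 + a)


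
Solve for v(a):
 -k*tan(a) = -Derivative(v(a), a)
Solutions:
 v(a) = C1 - k*log(cos(a))


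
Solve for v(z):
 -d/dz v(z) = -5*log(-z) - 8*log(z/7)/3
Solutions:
 v(z) = C1 + 23*z*log(z)/3 + z*(-23/3 - 8*log(7)/3 + 5*I*pi)


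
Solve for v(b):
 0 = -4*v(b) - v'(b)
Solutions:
 v(b) = C1*exp(-4*b)


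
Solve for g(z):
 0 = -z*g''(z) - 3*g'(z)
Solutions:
 g(z) = C1 + C2/z^2


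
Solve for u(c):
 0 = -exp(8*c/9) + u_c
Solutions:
 u(c) = C1 + 9*exp(8*c/9)/8


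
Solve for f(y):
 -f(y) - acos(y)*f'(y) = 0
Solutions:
 f(y) = C1*exp(-Integral(1/acos(y), y))


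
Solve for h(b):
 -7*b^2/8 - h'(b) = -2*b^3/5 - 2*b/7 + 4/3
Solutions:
 h(b) = C1 + b^4/10 - 7*b^3/24 + b^2/7 - 4*b/3


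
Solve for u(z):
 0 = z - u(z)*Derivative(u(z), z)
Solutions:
 u(z) = -sqrt(C1 + z^2)
 u(z) = sqrt(C1 + z^2)


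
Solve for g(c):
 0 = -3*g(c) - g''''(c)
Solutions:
 g(c) = (C1*sin(sqrt(2)*3^(1/4)*c/2) + C2*cos(sqrt(2)*3^(1/4)*c/2))*exp(-sqrt(2)*3^(1/4)*c/2) + (C3*sin(sqrt(2)*3^(1/4)*c/2) + C4*cos(sqrt(2)*3^(1/4)*c/2))*exp(sqrt(2)*3^(1/4)*c/2)


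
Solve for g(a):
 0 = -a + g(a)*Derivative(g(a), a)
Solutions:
 g(a) = -sqrt(C1 + a^2)
 g(a) = sqrt(C1 + a^2)


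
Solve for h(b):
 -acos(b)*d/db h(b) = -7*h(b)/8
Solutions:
 h(b) = C1*exp(7*Integral(1/acos(b), b)/8)


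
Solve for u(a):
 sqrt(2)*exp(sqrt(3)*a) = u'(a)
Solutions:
 u(a) = C1 + sqrt(6)*exp(sqrt(3)*a)/3


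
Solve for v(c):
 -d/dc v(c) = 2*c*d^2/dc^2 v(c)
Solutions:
 v(c) = C1 + C2*sqrt(c)


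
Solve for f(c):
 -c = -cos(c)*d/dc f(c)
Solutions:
 f(c) = C1 + Integral(c/cos(c), c)


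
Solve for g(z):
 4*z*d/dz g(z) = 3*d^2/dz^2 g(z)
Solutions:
 g(z) = C1 + C2*erfi(sqrt(6)*z/3)


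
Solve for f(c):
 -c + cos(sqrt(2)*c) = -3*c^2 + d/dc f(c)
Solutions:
 f(c) = C1 + c^3 - c^2/2 + sqrt(2)*sin(sqrt(2)*c)/2


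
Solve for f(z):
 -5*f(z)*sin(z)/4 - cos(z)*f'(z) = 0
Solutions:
 f(z) = C1*cos(z)^(5/4)


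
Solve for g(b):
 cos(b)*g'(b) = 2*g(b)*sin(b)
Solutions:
 g(b) = C1/cos(b)^2


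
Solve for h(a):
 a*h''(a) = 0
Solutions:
 h(a) = C1 + C2*a


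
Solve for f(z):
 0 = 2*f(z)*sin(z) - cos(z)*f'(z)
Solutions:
 f(z) = C1/cos(z)^2


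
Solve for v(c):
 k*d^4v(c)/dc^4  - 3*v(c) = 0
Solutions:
 v(c) = C1*exp(-3^(1/4)*c*(1/k)^(1/4)) + C2*exp(3^(1/4)*c*(1/k)^(1/4)) + C3*exp(-3^(1/4)*I*c*(1/k)^(1/4)) + C4*exp(3^(1/4)*I*c*(1/k)^(1/4))


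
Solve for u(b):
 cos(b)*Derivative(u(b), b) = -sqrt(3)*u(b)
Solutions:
 u(b) = C1*(sin(b) - 1)^(sqrt(3)/2)/(sin(b) + 1)^(sqrt(3)/2)


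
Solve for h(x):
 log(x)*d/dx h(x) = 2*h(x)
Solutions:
 h(x) = C1*exp(2*li(x))


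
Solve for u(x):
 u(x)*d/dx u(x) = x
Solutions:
 u(x) = -sqrt(C1 + x^2)
 u(x) = sqrt(C1 + x^2)


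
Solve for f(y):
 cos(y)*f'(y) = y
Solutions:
 f(y) = C1 + Integral(y/cos(y), y)


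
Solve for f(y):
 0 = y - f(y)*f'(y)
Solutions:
 f(y) = -sqrt(C1 + y^2)
 f(y) = sqrt(C1 + y^2)


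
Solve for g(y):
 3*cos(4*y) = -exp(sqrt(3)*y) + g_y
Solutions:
 g(y) = C1 + sqrt(3)*exp(sqrt(3)*y)/3 + 3*sin(4*y)/4


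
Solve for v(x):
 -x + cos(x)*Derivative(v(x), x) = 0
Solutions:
 v(x) = C1 + Integral(x/cos(x), x)


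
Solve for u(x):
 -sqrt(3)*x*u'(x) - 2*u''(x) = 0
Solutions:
 u(x) = C1 + C2*erf(3^(1/4)*x/2)


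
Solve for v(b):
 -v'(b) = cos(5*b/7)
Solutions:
 v(b) = C1 - 7*sin(5*b/7)/5


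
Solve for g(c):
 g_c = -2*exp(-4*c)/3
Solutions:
 g(c) = C1 + exp(-4*c)/6


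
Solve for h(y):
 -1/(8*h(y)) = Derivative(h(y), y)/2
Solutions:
 h(y) = -sqrt(C1 - 2*y)/2
 h(y) = sqrt(C1 - 2*y)/2


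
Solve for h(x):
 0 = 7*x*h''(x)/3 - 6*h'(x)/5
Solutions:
 h(x) = C1 + C2*x^(53/35)


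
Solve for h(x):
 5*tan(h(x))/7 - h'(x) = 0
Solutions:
 h(x) = pi - asin(C1*exp(5*x/7))
 h(x) = asin(C1*exp(5*x/7))


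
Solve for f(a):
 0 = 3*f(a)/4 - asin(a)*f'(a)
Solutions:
 f(a) = C1*exp(3*Integral(1/asin(a), a)/4)


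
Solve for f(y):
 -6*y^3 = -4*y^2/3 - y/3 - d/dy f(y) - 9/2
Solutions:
 f(y) = C1 + 3*y^4/2 - 4*y^3/9 - y^2/6 - 9*y/2


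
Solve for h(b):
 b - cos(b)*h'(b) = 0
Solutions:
 h(b) = C1 + Integral(b/cos(b), b)


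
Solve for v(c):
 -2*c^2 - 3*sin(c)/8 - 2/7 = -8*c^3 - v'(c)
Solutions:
 v(c) = C1 - 2*c^4 + 2*c^3/3 + 2*c/7 - 3*cos(c)/8


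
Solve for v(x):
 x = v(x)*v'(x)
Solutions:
 v(x) = -sqrt(C1 + x^2)
 v(x) = sqrt(C1 + x^2)


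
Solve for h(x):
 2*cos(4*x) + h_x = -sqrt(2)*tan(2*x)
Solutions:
 h(x) = C1 + sqrt(2)*log(cos(2*x))/2 - sin(4*x)/2


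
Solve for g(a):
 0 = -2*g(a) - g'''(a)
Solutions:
 g(a) = C3*exp(-2^(1/3)*a) + (C1*sin(2^(1/3)*sqrt(3)*a/2) + C2*cos(2^(1/3)*sqrt(3)*a/2))*exp(2^(1/3)*a/2)


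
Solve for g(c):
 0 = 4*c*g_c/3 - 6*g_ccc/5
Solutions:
 g(c) = C1 + Integral(C2*airyai(30^(1/3)*c/3) + C3*airybi(30^(1/3)*c/3), c)


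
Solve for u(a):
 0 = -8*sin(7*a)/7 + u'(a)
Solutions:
 u(a) = C1 - 8*cos(7*a)/49


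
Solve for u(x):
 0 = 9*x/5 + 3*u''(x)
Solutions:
 u(x) = C1 + C2*x - x^3/10


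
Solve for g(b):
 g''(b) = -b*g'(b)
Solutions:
 g(b) = C1 + C2*erf(sqrt(2)*b/2)


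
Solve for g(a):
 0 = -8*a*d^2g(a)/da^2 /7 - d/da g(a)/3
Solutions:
 g(a) = C1 + C2*a^(17/24)


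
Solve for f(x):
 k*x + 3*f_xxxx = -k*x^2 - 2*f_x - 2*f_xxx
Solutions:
 f(x) = C1 + C2*exp(x*(-4 + 4/(9*sqrt(777) + 251)^(1/3) + (9*sqrt(777) + 251)^(1/3))/18)*sin(sqrt(3)*x*(-(9*sqrt(777) + 251)^(1/3) + 4/(9*sqrt(777) + 251)^(1/3))/18) + C3*exp(x*(-4 + 4/(9*sqrt(777) + 251)^(1/3) + (9*sqrt(777) + 251)^(1/3))/18)*cos(sqrt(3)*x*(-(9*sqrt(777) + 251)^(1/3) + 4/(9*sqrt(777) + 251)^(1/3))/18) + C4*exp(-x*(4/(9*sqrt(777) + 251)^(1/3) + 2 + (9*sqrt(777) + 251)^(1/3))/9) - k*x^3/6 - k*x^2/4 + k*x


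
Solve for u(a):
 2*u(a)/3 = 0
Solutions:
 u(a) = 0


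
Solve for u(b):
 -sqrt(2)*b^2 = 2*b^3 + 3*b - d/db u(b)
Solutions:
 u(b) = C1 + b^4/2 + sqrt(2)*b^3/3 + 3*b^2/2


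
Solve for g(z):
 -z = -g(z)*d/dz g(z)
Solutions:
 g(z) = -sqrt(C1 + z^2)
 g(z) = sqrt(C1 + z^2)


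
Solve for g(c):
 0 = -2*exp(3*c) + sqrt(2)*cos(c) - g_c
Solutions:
 g(c) = C1 - 2*exp(3*c)/3 + sqrt(2)*sin(c)


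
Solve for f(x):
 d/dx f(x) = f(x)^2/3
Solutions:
 f(x) = -3/(C1 + x)


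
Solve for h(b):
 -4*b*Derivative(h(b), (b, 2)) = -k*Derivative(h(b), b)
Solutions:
 h(b) = C1 + b^(re(k)/4 + 1)*(C2*sin(log(b)*Abs(im(k))/4) + C3*cos(log(b)*im(k)/4))


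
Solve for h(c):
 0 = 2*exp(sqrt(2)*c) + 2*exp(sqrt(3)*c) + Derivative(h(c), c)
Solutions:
 h(c) = C1 - sqrt(2)*exp(sqrt(2)*c) - 2*sqrt(3)*exp(sqrt(3)*c)/3


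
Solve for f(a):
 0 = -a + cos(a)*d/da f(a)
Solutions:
 f(a) = C1 + Integral(a/cos(a), a)


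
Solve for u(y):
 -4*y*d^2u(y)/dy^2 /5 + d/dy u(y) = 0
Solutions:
 u(y) = C1 + C2*y^(9/4)


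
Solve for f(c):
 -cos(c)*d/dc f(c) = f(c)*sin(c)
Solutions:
 f(c) = C1*cos(c)


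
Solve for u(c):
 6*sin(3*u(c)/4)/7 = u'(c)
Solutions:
 -6*c/7 + 2*log(cos(3*u(c)/4) - 1)/3 - 2*log(cos(3*u(c)/4) + 1)/3 = C1


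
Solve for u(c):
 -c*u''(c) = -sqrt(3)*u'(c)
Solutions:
 u(c) = C1 + C2*c^(1 + sqrt(3))


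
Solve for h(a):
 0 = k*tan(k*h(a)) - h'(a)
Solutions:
 h(a) = Piecewise((-asin(exp(C1*k + a*k^2))/k + pi/k, Ne(k, 0)), (nan, True))
 h(a) = Piecewise((asin(exp(C1*k + a*k^2))/k, Ne(k, 0)), (nan, True))


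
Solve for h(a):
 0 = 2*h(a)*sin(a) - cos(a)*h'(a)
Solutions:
 h(a) = C1/cos(a)^2


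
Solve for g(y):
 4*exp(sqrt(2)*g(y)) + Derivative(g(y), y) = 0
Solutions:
 g(y) = sqrt(2)*(2*log(1/(C1 + 4*y)) - log(2))/4


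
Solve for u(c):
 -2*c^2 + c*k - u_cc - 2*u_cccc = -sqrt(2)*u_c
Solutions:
 u(c) = C1 + C4*exp(sqrt(2)*c/2) + sqrt(2)*c^3/3 - sqrt(2)*c^2*k/4 + c^2 - c*k/2 + sqrt(2)*c + (C2*sin(sqrt(14)*c/4) + C3*cos(sqrt(14)*c/4))*exp(-sqrt(2)*c/4)


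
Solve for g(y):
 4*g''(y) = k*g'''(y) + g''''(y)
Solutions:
 g(y) = C1 + C2*y + C3*exp(y*(-k + sqrt(k^2 + 16))/2) + C4*exp(-y*(k + sqrt(k^2 + 16))/2)


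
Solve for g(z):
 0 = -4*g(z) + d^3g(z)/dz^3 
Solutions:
 g(z) = C3*exp(2^(2/3)*z) + (C1*sin(2^(2/3)*sqrt(3)*z/2) + C2*cos(2^(2/3)*sqrt(3)*z/2))*exp(-2^(2/3)*z/2)


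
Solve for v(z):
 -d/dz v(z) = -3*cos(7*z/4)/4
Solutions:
 v(z) = C1 + 3*sin(7*z/4)/7


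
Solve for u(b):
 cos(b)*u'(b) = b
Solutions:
 u(b) = C1 + Integral(b/cos(b), b)


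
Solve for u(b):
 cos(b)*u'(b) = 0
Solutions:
 u(b) = C1


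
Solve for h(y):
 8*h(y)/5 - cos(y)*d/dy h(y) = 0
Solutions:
 h(y) = C1*(sin(y) + 1)^(4/5)/(sin(y) - 1)^(4/5)


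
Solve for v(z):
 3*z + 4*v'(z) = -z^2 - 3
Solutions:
 v(z) = C1 - z^3/12 - 3*z^2/8 - 3*z/4


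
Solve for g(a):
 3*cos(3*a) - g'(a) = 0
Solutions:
 g(a) = C1 + sin(3*a)


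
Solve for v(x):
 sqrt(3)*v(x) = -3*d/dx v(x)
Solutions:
 v(x) = C1*exp(-sqrt(3)*x/3)


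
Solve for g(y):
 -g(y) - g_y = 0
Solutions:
 g(y) = C1*exp(-y)


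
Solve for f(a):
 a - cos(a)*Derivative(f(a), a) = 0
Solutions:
 f(a) = C1 + Integral(a/cos(a), a)


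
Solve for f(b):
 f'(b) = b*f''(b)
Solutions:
 f(b) = C1 + C2*b^2


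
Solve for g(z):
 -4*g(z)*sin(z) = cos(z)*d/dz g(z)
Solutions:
 g(z) = C1*cos(z)^4


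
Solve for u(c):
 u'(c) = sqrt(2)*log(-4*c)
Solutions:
 u(c) = C1 + sqrt(2)*c*log(-c) + sqrt(2)*c*(-1 + 2*log(2))


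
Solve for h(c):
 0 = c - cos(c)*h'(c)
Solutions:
 h(c) = C1 + Integral(c/cos(c), c)


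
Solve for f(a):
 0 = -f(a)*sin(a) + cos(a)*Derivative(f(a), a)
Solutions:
 f(a) = C1/cos(a)


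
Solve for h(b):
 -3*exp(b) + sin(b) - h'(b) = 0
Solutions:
 h(b) = C1 - 3*exp(b) - cos(b)


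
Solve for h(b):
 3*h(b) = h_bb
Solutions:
 h(b) = C1*exp(-sqrt(3)*b) + C2*exp(sqrt(3)*b)


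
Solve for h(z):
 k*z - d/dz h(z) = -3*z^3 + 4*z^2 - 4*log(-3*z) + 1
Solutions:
 h(z) = C1 + k*z^2/2 + 3*z^4/4 - 4*z^3/3 + 4*z*log(-z) + z*(-5 + 4*log(3))


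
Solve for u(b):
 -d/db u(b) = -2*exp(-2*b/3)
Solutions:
 u(b) = C1 - 3*exp(-2*b/3)


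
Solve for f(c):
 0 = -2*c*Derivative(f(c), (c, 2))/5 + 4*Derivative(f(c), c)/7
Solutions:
 f(c) = C1 + C2*c^(17/7)


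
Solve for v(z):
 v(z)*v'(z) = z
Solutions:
 v(z) = -sqrt(C1 + z^2)
 v(z) = sqrt(C1 + z^2)


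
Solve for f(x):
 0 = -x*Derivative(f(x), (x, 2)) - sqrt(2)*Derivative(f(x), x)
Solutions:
 f(x) = C1 + C2*x^(1 - sqrt(2))


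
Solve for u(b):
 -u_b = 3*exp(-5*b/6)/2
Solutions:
 u(b) = C1 + 9*exp(-5*b/6)/5


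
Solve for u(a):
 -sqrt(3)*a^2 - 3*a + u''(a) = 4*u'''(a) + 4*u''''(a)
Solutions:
 u(a) = C1 + C2*a + C3*exp(a*(-1 + sqrt(2))/2) + C4*exp(-a*(1 + sqrt(2))/2) + sqrt(3)*a^4/12 + a^3*(3 + 8*sqrt(3))/6 + 2*a^2*(3 + 10*sqrt(3))


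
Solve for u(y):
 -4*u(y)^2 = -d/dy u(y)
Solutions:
 u(y) = -1/(C1 + 4*y)


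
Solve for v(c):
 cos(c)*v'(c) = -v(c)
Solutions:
 v(c) = C1*sqrt(sin(c) - 1)/sqrt(sin(c) + 1)


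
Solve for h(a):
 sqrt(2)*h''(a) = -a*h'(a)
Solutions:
 h(a) = C1 + C2*erf(2^(1/4)*a/2)


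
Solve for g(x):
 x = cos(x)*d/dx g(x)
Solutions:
 g(x) = C1 + Integral(x/cos(x), x)


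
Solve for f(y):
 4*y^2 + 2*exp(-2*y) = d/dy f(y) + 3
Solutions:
 f(y) = C1 + 4*y^3/3 - 3*y - exp(-2*y)


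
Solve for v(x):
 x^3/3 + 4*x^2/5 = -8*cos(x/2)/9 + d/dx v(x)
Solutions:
 v(x) = C1 + x^4/12 + 4*x^3/15 + 16*sin(x/2)/9


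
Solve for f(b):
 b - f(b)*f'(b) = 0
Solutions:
 f(b) = -sqrt(C1 + b^2)
 f(b) = sqrt(C1 + b^2)


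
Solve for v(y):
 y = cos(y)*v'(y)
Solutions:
 v(y) = C1 + Integral(y/cos(y), y)


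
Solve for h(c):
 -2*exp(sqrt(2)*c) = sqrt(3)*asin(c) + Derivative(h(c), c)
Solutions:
 h(c) = C1 - sqrt(3)*(c*asin(c) + sqrt(1 - c^2)) - sqrt(2)*exp(sqrt(2)*c)
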